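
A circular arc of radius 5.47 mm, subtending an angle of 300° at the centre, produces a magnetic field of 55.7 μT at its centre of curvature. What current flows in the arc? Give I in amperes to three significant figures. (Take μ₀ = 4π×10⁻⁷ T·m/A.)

For a circular arc, B = μ₀Iφ/(4πR) with φ in radians; here φ = 5.236 rad.
So I = 4πRB/(μ₀φ) = 4π × 0.00547 × 5.57×10⁻⁵ / (4π×10⁻⁷ × 5.236) = 0.582 A.

I ≈ 0.582 A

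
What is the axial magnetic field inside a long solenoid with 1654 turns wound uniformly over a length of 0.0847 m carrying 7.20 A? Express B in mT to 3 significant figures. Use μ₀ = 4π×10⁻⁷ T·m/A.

Inside a long solenoid, B = μ₀nI with n = 1.953×10⁴ turns/m.
B = 4π×10⁻⁷ × 1.953×10⁴ × 7.20 = 0.177 T.

B ≈ 177 mT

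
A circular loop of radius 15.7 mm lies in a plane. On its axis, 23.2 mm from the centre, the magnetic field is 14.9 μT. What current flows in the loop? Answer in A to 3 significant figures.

On the axis of a loop, B = μ₀IR²/[2(R²+z²)^(3/2)], so I = 2B(R²+z²)^(3/2)/(μ₀R²).
R² + z² = 0.0002465 + 0.0005382 = 0.0007847 m²; raised to 3/2 gives 2.20×10⁻⁵ m³.
I = 2 × 1.49×10⁻⁵ × 2.20×10⁻⁵ / (1.26×10⁻⁶ × 0.0002465) = 2.11 A.

I ≈ 2.11 A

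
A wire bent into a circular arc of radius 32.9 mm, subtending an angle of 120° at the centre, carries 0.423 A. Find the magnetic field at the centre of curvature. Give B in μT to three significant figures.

B ≈ 2.69 μT

The Biot–Savart field of a circular arc at its centre is B = μ₀Iφ/(4πR), with φ = 2.094 rad.
B = (4π×10⁻⁷ × 0.423 × 2.094) / (4π × 0.0329) = 2.69×10⁻⁶ T.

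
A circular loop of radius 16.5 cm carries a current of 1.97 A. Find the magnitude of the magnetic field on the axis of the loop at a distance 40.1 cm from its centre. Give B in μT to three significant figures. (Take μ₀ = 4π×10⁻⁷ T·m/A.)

On the axis of a circular loop, B = μ₀IR² / [2(R²+z²)^(3/2)].
R² + z² = (0.165)² + (0.401)² = 0.188 m², and (R²+z²)^(3/2) = 8.15×10⁻² m³.
B = (4π×10⁻⁷ × 1.97 × 0.02723) / (2 × 8.15×10⁻²) = 4.13×10⁻⁷ T.

B ≈ 0.413 μT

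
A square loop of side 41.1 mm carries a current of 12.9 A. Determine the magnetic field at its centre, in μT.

Each side is a finite straight segment at perpendicular distance d = a/(2 tan(π/4)) = 0.02055 m from the centre, with end-angles ±π/4.
One side contributes B₁ = (μ₀I/4πd)·2 sin(π/4) = 8.88×10⁻⁵ T.
All 4 sides add in the same direction: B = 4 × 8.88×10⁻⁵ = 3.55×10⁻⁴ T.

B ≈ 355 μT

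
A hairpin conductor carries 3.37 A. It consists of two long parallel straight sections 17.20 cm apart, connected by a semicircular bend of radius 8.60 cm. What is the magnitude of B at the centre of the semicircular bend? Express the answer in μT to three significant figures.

The semicircular arc contributes B_arc = μ₀I·π/(4πR) = μ₀I/(4R) = 1.23×10⁻⁵ T.
Each semi-infinite lead is at perpendicular distance R = 0.086 m from the centre, with the perpendicular foot at its near end, so it contributes μ₀I/(4πR); both point the same way, together 7.84×10⁻⁶ T.
Arc and leads all point the same direction: B = 1.23×10⁻⁵ + 7.84×10⁻⁶ = 2.01×10⁻⁵ T.

B ≈ 20.1 μT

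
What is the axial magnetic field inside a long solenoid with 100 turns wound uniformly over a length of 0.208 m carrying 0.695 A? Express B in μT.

Inside a long solenoid, B = μ₀nI with n = 480.8 turns/m.
B = 4π×10⁻⁷ × 480.8 × 0.695 = 4.20×10⁻⁴ T.

B ≈ 420 μT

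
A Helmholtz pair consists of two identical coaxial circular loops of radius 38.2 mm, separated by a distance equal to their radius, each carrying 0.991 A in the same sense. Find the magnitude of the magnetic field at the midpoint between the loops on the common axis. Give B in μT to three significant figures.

Each loop contributes B = μ₀IR²/[2(R²+z²)^(3/2)] on the axis, with z measured from that loop.
Loop 1 (z = 0.0191 m): B₁ = 1.17×10⁻⁵ T. Loop 2 (z = 0.0191 m): B₂ = 1.17×10⁻⁵ T.
The fields add: B = B₁ + B₂ = 2.33×10⁻⁵ T.

B ≈ 23.3 μT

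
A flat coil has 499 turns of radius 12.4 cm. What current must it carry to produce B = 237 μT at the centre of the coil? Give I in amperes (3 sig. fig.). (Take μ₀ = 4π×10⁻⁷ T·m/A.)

For an N-turn coil, B = Nμ₀I/(2R) with R = 0.124 m, so I = 2RB/(Nμ₀) = 2 × 0.124 × 2.37×10⁻⁴ / (499 × 4π×10⁻⁷) = 9.37×10⁻² A.

I ≈ 0.0937 A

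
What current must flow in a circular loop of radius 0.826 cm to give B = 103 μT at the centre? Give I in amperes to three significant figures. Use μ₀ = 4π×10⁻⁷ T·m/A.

At the centre of a circular loop B = μ₀I/(2R), so I = 2RB/μ₀.
With R = 0.00826 m, I = 2 × 0.00826 × 1.03×10⁻⁴ / (4π×10⁻⁷) = 1.35 A.

I ≈ 1.35 A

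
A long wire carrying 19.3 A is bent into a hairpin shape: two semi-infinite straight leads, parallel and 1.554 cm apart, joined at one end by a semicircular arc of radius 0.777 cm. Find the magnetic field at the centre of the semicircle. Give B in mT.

The semicircular arc contributes B_arc = μ₀I·π/(4πR) = μ₀I/(4R) = 7.80×10⁻⁴ T.
Each semi-infinite lead is at perpendicular distance R = 0.00777 m from the centre, with the perpendicular foot at its near end, so it contributes μ₀I/(4πR); both point the same way, together 4.97×10⁻⁴ T.
Arc and leads all point the same direction: B = 7.80×10⁻⁴ + 4.97×10⁻⁴ = 1.28×10⁻³ T.

B ≈ 1.28 mT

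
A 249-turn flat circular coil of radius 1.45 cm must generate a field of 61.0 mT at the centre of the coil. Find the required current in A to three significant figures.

I ≈ 5.65 A

For an N-turn coil, B = Nμ₀I/(2R) with R = 0.0145 m, so I = 2RB/(Nμ₀) = 2 × 0.0145 × 6.10×10⁻² / (249 × 4π×10⁻⁷) = 5.65 A.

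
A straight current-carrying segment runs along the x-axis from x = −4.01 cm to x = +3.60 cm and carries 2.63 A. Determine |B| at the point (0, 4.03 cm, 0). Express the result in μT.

For a finite straight segment, B = (μ₀I/4πd)(sinθ₁ + sinθ₂), where θ₁, θ₂ are the angles from the perpendicular to each end.
The perpendicular distance is d = 0.0403 m; the end-offsets along the wire are a = 0.0401 m and b = 0.036 m.
sinθ₁ = 0.0401/√(0.0401²+0.0403²) = 0.7053; sinθ₂ = 0.036/√(0.036²+0.0403²) = 0.6662.
B = (4π×10⁻⁷ × 2.63) / (4π × 0.0403) × (0.7053 + 0.6662) = 8.95×10⁻⁶ T.

B ≈ 8.95 μT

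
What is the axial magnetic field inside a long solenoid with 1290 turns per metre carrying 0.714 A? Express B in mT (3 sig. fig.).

Inside a long solenoid, B = μ₀nI with n = 1290 turns/m.
B = 4π×10⁻⁷ × 1290 × 0.714 = 1.16×10⁻³ T.

B ≈ 1.16 mT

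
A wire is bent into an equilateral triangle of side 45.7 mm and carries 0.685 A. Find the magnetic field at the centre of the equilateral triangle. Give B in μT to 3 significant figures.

B ≈ 27.0 μT

Each side is a finite straight segment at perpendicular distance d = a/(2 tan(π/3)) = 0.01319 m from the centre, with end-angles ±π/3.
One side contributes B₁ = (μ₀I/4πd)·2 sin(π/3) = 8.99×10⁻⁶ T.
All 3 sides add in the same direction: B = 3 × 8.99×10⁻⁶ = 2.70×10⁻⁵ T.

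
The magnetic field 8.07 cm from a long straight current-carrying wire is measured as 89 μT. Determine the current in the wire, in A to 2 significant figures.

For a long straight wire B = μ₀I/(2πd), so I = 2πdB/μ₀.
I = 2π × 0.0807 × 8.90×10⁻⁵ / (4π×10⁻⁷) = 35.9 A.

I ≈ 36 A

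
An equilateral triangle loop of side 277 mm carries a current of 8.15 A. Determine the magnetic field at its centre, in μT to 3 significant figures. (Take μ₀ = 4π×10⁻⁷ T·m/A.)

B ≈ 53.0 μT

Each side is a finite straight segment at perpendicular distance d = a/(2 tan(π/3)) = 0.07996 m from the centre, with end-angles ±π/3.
One side contributes B₁ = (μ₀I/4πd)·2 sin(π/3) = 1.77×10⁻⁵ T.
All 3 sides add in the same direction: B = 3 × 1.77×10⁻⁵ = 5.30×10⁻⁵ T.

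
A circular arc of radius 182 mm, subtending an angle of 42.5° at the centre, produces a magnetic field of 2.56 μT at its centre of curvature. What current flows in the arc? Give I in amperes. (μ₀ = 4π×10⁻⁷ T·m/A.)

For a circular arc, B = μ₀Iφ/(4πR) with φ in radians; here φ = 0.7418 rad.
So I = 4πRB/(μ₀φ) = 4π × 0.182 × 2.56×10⁻⁶ / (4π×10⁻⁷ × 0.7418) = 6.28 A.

I ≈ 6.28 A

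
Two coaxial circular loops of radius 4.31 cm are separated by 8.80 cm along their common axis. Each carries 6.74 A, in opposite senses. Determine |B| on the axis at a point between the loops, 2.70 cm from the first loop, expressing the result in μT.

Each loop contributes B = μ₀IR²/[2(R²+z²)^(3/2)] on the axis, with z measured from that loop.
Loop 1 (z = 0.027 m): B₁ = 5.98×10⁻⁵ T. Loop 2 (z = 0.061 m): B₂ = 1.89×10⁻⁵ T.
The fields oppose: B = |B₁ − B₂| = 4.09×10⁻⁵ T.

B ≈ 40.9 μT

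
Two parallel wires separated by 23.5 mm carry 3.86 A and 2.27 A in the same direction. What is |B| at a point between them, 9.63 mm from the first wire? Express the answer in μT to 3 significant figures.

B ≈ 47.4 μT

Each long wire gives B = μ₀I/(2πd). Distances are d₁ = 0.00963 m and d₂ = 0.01387 m.
B₁ = 8.02×10⁻⁵ T, B₂ = 3.27×10⁻⁵ T.
Between parallel currents the two contributions point in opposite directions, so they subtract. B = |B₁ − B₂| = |8.02×10⁻⁵ − 3.27×10⁻⁵| = 4.74×10⁻⁵ T.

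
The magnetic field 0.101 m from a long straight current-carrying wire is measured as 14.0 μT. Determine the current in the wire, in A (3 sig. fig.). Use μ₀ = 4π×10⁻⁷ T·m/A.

I ≈ 7.07 A

For a long straight wire B = μ₀I/(2πd), so I = 2πdB/μ₀.
I = 2π × 0.101 × 1.40×10⁻⁵ / (4π×10⁻⁷) = 7.07 A.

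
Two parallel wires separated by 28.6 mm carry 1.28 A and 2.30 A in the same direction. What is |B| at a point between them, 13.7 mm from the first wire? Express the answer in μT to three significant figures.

Each long wire gives B = μ₀I/(2πd). Distances are d₁ = 0.0137 m and d₂ = 0.0149 m.
B₁ = 1.87×10⁻⁵ T, B₂ = 3.09×10⁻⁵ T.
Between parallel currents the two contributions point in opposite directions, so they subtract. B = |B₁ − B₂| = |1.87×10⁻⁵ − 3.09×10⁻⁵| = 1.22×10⁻⁵ T.

B ≈ 12.2 μT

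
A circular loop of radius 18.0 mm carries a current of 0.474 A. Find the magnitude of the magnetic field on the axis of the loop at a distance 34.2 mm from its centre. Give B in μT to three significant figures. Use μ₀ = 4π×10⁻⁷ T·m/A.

On the axis of a circular loop, B = μ₀IR² / [2(R²+z²)^(3/2)].
R² + z² = (0.018)² + (0.0342)² = 0.001494 m², and (R²+z²)^(3/2) = 5.77×10⁻⁵ m³.
B = (4π×10⁻⁷ × 0.474 × 0.000324) / (2 × 5.77×10⁻⁵) = 1.67×10⁻⁶ T.

B ≈ 1.67 μT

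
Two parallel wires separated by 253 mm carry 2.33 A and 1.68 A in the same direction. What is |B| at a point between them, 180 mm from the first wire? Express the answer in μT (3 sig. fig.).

Each long wire gives B = μ₀I/(2πd). Distances are d₁ = 0.18 m and d₂ = 0.073 m.
B₁ = 2.59×10⁻⁶ T, B₂ = 4.60×10⁻⁶ T.
Between parallel currents the two contributions point in opposite directions, so they subtract. B = |B₁ − B₂| = |2.59×10⁻⁶ − 4.60×10⁻⁶| = 2.01×10⁻⁶ T.

B ≈ 2.01 μT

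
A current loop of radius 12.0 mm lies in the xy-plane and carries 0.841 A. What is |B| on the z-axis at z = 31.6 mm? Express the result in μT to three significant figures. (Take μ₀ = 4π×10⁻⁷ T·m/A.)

On the axis of a circular loop, B = μ₀IR² / [2(R²+z²)^(3/2)].
R² + z² = (0.012)² + (0.0316)² = 0.001143 m², and (R²+z²)^(3/2) = 3.86×10⁻⁵ m³.
B = (4π×10⁻⁷ × 0.841 × 0.000144) / (2 × 3.86×10⁻⁵) = 1.97×10⁻⁶ T.

B ≈ 1.97 μT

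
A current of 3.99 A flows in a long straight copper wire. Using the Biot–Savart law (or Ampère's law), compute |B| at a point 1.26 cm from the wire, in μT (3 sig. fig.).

For an infinitely long straight wire, B = μ₀I/(2πd).
B = (4π×10⁻⁷ × 3.99) / (2π × 0.0126) = 6.33×10⁻⁵ T.

B ≈ 63.3 μT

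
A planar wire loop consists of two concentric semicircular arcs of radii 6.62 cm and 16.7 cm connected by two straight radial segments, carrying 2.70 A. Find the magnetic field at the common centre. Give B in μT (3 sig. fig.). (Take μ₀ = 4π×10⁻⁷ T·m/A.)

The radial connectors point toward the centre, so dl × r̂ = 0 and they contribute nothing.
Each semicircle gives μ₀I/(4R): inner arc 1.28×10⁻⁵ T, outer arc 5.08×10⁻⁶ T.
The two arcs carry current in opposite angular senses, so their fields oppose: B = |1.28×10⁻⁵ − 5.08×10⁻⁶| = 7.73×10⁻⁶ T.

B ≈ 7.73 μT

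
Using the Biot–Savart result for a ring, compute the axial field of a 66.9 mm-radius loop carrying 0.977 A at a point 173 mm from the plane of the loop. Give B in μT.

B ≈ 0.431 μT

On the axis of a circular loop, B = μ₀IR² / [2(R²+z²)^(3/2)].
R² + z² = (0.0669)² + (0.173)² = 0.0344 m², and (R²+z²)^(3/2) = 6.38×10⁻³ m³.
B = (4π×10⁻⁷ × 0.977 × 0.004476) / (2 × 6.38×10⁻³) = 4.31×10⁻⁷ T.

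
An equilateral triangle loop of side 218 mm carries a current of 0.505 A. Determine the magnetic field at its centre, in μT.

Each side is a finite straight segment at perpendicular distance d = a/(2 tan(π/3)) = 0.06293 m from the centre, with end-angles ±π/3.
One side contributes B₁ = (μ₀I/4πd)·2 sin(π/3) = 1.39×10⁻⁶ T.
All 3 sides add in the same direction: B = 3 × 1.39×10⁻⁶ = 4.17×10⁻⁶ T.

B ≈ 4.17 μT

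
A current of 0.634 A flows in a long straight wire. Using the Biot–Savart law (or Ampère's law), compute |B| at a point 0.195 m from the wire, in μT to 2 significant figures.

B ≈ 0.65 μT

For an infinitely long straight wire, B = μ₀I/(2πd).
B = (4π×10⁻⁷ × 0.634) / (2π × 0.195) = 6.50×10⁻⁷ T.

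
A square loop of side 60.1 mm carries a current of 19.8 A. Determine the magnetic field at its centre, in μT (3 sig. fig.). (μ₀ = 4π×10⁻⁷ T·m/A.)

B ≈ 373 μT

Each side is a finite straight segment at perpendicular distance d = a/(2 tan(π/4)) = 0.03005 m from the centre, with end-angles ±π/4.
One side contributes B₁ = (μ₀I/4πd)·2 sin(π/4) = 9.32×10⁻⁵ T.
All 4 sides add in the same direction: B = 4 × 9.32×10⁻⁵ = 3.73×10⁻⁴ T.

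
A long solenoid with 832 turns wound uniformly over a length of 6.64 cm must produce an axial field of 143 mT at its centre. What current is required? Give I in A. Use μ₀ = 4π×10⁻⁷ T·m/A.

Inside a long solenoid B = μ₀nI with n = 1.253×10⁴ m⁻¹, so I = B/(μ₀n).
I = 0.143 / (4π×10⁻⁷ × 1.253×10⁴) = 9.08 A.

I ≈ 9.08 A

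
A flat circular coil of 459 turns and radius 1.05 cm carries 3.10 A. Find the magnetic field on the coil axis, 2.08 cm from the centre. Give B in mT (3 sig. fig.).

For an N-turn flat coil, B = Nμ₀IR²/[2(R²+z²)^(3/2)] with R = 0.0105 m, z = 0.0208 m.
B = 459 × 1.70×10⁻⁵ T = 7.79×10⁻³ T.

B ≈ 7.79 mT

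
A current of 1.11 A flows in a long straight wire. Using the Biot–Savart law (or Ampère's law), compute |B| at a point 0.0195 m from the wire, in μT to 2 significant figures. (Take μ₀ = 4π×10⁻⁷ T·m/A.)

For an infinitely long straight wire, B = μ₀I/(2πd).
B = (4π×10⁻⁷ × 1.11) / (2π × 0.0195) = 1.14×10⁻⁵ T.

B ≈ 11 μT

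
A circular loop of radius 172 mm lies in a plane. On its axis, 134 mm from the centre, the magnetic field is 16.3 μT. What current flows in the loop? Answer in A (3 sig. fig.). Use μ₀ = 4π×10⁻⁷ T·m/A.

I ≈ 9.09 A

On the axis of a loop, B = μ₀IR²/[2(R²+z²)^(3/2)], so I = 2B(R²+z²)^(3/2)/(μ₀R²).
R² + z² = 0.02958 + 0.01796 = 0.04754 m²; raised to 3/2 gives 1.04×10⁻² m³.
I = 2 × 1.63×10⁻⁵ × 1.04×10⁻² / (1.26×10⁻⁶ × 0.02958) = 9.09 A.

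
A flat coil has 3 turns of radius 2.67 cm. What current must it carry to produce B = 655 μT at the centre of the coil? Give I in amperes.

For an N-turn coil, B = Nμ₀I/(2R) with R = 0.0267 m, so I = 2RB/(Nμ₀) = 2 × 0.0267 × 6.55×10⁻⁴ / (3 × 4π×10⁻⁷) = 9.28 A.

I ≈ 9.28 A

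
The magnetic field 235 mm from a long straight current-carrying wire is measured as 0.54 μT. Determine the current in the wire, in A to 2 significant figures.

For a long straight wire B = μ₀I/(2πd), so I = 2πdB/μ₀.
I = 2π × 0.235 × 5.40×10⁻⁷ / (4π×10⁻⁷) = 0.635 A.

I ≈ 0.63 A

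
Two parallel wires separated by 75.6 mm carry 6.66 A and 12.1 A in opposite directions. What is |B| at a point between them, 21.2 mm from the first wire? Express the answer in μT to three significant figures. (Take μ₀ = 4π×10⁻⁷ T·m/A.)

B ≈ 107 μT

Each long wire gives B = μ₀I/(2πd). Distances are d₁ = 0.0212 m and d₂ = 0.0544 m.
B₁ = 6.28×10⁻⁵ T, B₂ = 4.45×10⁻⁵ T.
Between antiparallel currents both contributions point the same way, so they add. B = B₁ + B₂ = 6.28×10⁻⁵ + 4.45×10⁻⁵ = 1.07×10⁻⁴ T.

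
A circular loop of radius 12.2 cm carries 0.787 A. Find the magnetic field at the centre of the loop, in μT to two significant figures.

At the centre of a circular loop the Biot–Savart law gives B = μ₀I/(2R).
B = (4π×10⁻⁷ × 0.787) / (2 × 0.122) = 4.05×10⁻⁶ T.

B ≈ 4.1 μT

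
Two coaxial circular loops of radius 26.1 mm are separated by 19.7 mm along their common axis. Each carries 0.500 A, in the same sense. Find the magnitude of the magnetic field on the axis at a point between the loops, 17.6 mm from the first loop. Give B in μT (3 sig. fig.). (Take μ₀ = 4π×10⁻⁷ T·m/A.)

Each loop contributes B = μ₀IR²/[2(R²+z²)^(3/2)] on the axis, with z measured from that loop.
Loop 1 (z = 0.0176 m): B₁ = 6.86×10⁻⁶ T. Loop 2 (z = 0.0021 m): B₂ = 1.19×10⁻⁵ T.
The fields add: B = B₁ + B₂ = 1.88×10⁻⁵ T.

B ≈ 18.8 μT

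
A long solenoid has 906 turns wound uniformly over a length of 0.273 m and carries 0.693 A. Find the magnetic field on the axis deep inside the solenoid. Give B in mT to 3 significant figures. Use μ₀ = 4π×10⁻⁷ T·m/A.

B ≈ 2.89 mT

Inside a long solenoid, B = μ₀nI with n = 3319 turns/m.
B = 4π×10⁻⁷ × 3319 × 0.693 = 2.89×10⁻³ T.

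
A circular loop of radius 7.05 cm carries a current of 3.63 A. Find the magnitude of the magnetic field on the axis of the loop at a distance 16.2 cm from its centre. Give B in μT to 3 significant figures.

B ≈ 2.06 μT

On the axis of a circular loop, B = μ₀IR² / [2(R²+z²)^(3/2)].
R² + z² = (0.0705)² + (0.162)² = 0.03121 m², and (R²+z²)^(3/2) = 5.51×10⁻³ m³.
B = (4π×10⁻⁷ × 3.63 × 0.00497) / (2 × 5.51×10⁻³) = 2.06×10⁻⁶ T.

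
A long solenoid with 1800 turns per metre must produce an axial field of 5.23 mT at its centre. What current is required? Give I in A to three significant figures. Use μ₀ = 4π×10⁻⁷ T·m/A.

I ≈ 2.31 A

Inside a long solenoid B = μ₀nI with n = 1800 m⁻¹, so I = B/(μ₀n).
I = 5.23×10⁻³ / (4π×10⁻⁷ × 1800) = 2.31 A.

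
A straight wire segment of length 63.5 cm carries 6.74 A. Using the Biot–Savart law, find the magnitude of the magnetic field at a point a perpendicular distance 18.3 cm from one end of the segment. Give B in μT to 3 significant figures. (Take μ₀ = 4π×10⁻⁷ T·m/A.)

B ≈ 3.54 μT

For a finite straight segment, B = (μ₀I/4πd)(sinθ₁ + sinθ₂), where θ₁, θ₂ are the angles from the perpendicular to each end.
The perpendicular foot is at one end, so the two end-offsets along the wire are 0 and L = 0.635 m.
sinθ₁ = 0/√(0²+0.183²) = 0.0000; sinθ₂ = 0.635/√(0.635²+0.183²) = 0.9609.
B = (4π×10⁻⁷ × 6.74) / (4π × 0.183) × (0.0000 + 0.9609) = 3.54×10⁻⁶ T.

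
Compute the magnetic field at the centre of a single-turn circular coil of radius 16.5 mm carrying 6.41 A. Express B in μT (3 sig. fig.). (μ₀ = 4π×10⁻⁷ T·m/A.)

B ≈ 244 μT

At the centre of a circular loop the Biot–Savart law gives B = μ₀I/(2R).
B = (4π×10⁻⁷ × 6.41) / (2 × 0.0165) = 2.44×10⁻⁴ T.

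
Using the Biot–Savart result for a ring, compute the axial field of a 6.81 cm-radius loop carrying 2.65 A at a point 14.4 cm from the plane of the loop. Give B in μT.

On the axis of a circular loop, B = μ₀IR² / [2(R²+z²)^(3/2)].
R² + z² = (0.0681)² + (0.144)² = 0.02537 m², and (R²+z²)^(3/2) = 4.04×10⁻³ m³.
B = (4π×10⁻⁷ × 2.65 × 0.004638) / (2 × 4.04×10⁻³) = 1.91×10⁻⁶ T.

B ≈ 1.91 μT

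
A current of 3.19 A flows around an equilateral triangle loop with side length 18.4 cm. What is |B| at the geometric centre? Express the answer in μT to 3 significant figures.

Each side is a finite straight segment at perpendicular distance d = a/(2 tan(π/3)) = 0.05312 m from the centre, with end-angles ±π/3.
One side contributes B₁ = (μ₀I/4πd)·2 sin(π/3) = 1.04×10⁻⁵ T.
All 3 sides add in the same direction: B = 3 × 1.04×10⁻⁵ = 3.12×10⁻⁵ T.

B ≈ 31.2 μT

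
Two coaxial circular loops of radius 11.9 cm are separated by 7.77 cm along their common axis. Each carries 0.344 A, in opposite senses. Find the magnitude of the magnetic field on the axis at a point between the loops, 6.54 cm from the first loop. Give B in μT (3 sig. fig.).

Each loop contributes B = μ₀IR²/[2(R²+z²)^(3/2)] on the axis, with z measured from that loop.
Loop 1 (z = 0.0654 m): B₁ = 1.22×10⁻⁶ T. Loop 2 (z = 0.0123 m): B₂ = 1.79×10⁻⁶ T.
The fields oppose: B = |B₁ − B₂| = 5.65×10⁻⁷ T.

B ≈ 0.565 μT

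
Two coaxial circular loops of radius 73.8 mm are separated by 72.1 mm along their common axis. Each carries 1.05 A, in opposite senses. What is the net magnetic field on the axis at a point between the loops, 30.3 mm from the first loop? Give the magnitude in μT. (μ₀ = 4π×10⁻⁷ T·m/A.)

Each loop contributes B = μ₀IR²/[2(R²+z²)^(3/2)] on the axis, with z measured from that loop.
Loop 1 (z = 0.0303 m): B₁ = 7.08×10⁻⁶ T. Loop 2 (z = 0.0418 m): B₂ = 5.89×10⁻⁶ T.
The fields oppose: B = |B₁ − B₂| = 1.19×10⁻⁶ T.

B ≈ 1.19 μT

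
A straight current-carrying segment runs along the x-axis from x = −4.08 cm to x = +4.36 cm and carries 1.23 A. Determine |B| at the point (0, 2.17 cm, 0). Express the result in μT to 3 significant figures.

For a finite straight segment, B = (μ₀I/4πd)(sinθ₁ + sinθ₂), where θ₁, θ₂ are the angles from the perpendicular to each end.
The perpendicular distance is d = 0.0217 m; the end-offsets along the wire are a = 0.0408 m and b = 0.0436 m.
sinθ₁ = 0.0408/√(0.0408²+0.0217²) = 0.8829; sinθ₂ = 0.0436/√(0.0436²+0.0217²) = 0.8952.
B = (4π×10⁻⁷ × 1.23) / (4π × 0.0217) × (0.8829 + 0.8952) = 1.01×10⁻⁵ T.

B ≈ 10.1 μT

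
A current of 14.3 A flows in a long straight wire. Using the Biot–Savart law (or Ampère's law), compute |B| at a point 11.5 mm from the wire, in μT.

For an infinitely long straight wire, B = μ₀I/(2πd).
B = (4π×10⁻⁷ × 14.3) / (2π × 0.0115) = 2.49×10⁻⁴ T.

B ≈ 249 μT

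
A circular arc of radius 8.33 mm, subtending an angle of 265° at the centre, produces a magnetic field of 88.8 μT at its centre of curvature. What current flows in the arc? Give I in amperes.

For a circular arc, B = μ₀Iφ/(4πR) with φ in radians; here φ = 4.625 rad.
So I = 4πRB/(μ₀φ) = 4π × 0.00833 × 8.88×10⁻⁵ / (4π×10⁻⁷ × 4.625) = 1.60 A.

I ≈ 1.60 A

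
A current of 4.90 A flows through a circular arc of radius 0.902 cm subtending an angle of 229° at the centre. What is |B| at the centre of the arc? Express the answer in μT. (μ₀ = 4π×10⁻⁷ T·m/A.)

The Biot–Savart field of a circular arc at its centre is B = μ₀Iφ/(4πR), with φ = 3.997 rad.
B = (4π×10⁻⁷ × 4.90 × 3.997) / (4π × 0.00902) = 2.17×10⁻⁴ T.

B ≈ 217 μT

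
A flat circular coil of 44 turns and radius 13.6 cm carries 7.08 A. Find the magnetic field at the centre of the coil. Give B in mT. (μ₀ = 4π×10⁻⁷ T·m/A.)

For an N-turn flat coil, B = Nμ₀I/(2R) with R = 0.136 m.
B = 44 × 3.27×10⁻⁵ T = 1.44×10⁻³ T.

B ≈ 1.44 mT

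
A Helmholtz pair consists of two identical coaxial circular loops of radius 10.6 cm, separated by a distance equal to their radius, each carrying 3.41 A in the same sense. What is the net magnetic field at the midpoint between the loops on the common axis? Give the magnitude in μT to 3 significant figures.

Each loop contributes B = μ₀IR²/[2(R²+z²)^(3/2)] on the axis, with z measured from that loop.
Loop 1 (z = 0.053 m): B₁ = 1.45×10⁻⁵ T. Loop 2 (z = 0.053 m): B₂ = 1.45×10⁻⁵ T.
The fields add: B = B₁ + B₂ = 2.89×10⁻⁵ T.

B ≈ 28.9 μT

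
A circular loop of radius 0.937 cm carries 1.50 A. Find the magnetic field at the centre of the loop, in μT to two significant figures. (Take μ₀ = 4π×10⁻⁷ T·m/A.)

B ≈ 100 μT

At the centre of a circular loop the Biot–Savart law gives B = μ₀I/(2R).
B = (4π×10⁻⁷ × 1.50) / (2 × 0.00937) = 1.01×10⁻⁴ T.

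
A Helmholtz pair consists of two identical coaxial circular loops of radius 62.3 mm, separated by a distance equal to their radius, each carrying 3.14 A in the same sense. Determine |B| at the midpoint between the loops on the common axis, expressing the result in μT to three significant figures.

B ≈ 45.3 μT

Each loop contributes B = μ₀IR²/[2(R²+z²)^(3/2)] on the axis, with z measured from that loop.
Loop 1 (z = 0.03115 m): B₁ = 2.27×10⁻⁵ T. Loop 2 (z = 0.03115 m): B₂ = 2.27×10⁻⁵ T.
The fields add: B = B₁ + B₂ = 4.53×10⁻⁵ T.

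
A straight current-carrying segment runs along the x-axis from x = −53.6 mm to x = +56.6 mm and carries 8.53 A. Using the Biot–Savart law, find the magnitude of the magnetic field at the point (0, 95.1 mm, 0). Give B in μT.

B ≈ 8.99 μT

For a finite straight segment, B = (μ₀I/4πd)(sinθ₁ + sinθ₂), where θ₁, θ₂ are the angles from the perpendicular to each end.
The perpendicular distance is d = 0.0951 m; the end-offsets along the wire are a = 0.0536 m and b = 0.0566 m.
sinθ₁ = 0.0536/√(0.0536²+0.0951²) = 0.4910; sinθ₂ = 0.0566/√(0.0566²+0.0951²) = 0.5114.
B = (4π×10⁻⁷ × 8.53) / (4π × 0.0951) × (0.4910 + 0.5114) = 8.99×10⁻⁶ T.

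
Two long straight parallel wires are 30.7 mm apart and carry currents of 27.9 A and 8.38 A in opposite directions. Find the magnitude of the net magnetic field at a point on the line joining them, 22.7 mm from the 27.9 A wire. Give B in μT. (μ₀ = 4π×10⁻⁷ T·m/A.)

Each long wire gives B = μ₀I/(2πd). Distances are d₁ = 0.0227 m and d₂ = 0.008 m.
B₁ = 2.46×10⁻⁴ T, B₂ = 2.10×10⁻⁴ T.
Between antiparallel currents both contributions point the same way, so they add. B = B₁ + B₂ = 2.46×10⁻⁴ + 2.10×10⁻⁴ = 4.55×10⁻⁴ T.

B ≈ 455 μT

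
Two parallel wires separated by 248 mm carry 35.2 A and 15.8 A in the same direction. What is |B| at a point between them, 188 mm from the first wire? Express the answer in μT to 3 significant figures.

B ≈ 15.2 μT

Each long wire gives B = μ₀I/(2πd). Distances are d₁ = 0.188 m and d₂ = 0.06 m.
B₁ = 3.74×10⁻⁵ T, B₂ = 5.27×10⁻⁵ T.
Between parallel currents the two contributions point in opposite directions, so they subtract. B = |B₁ − B₂| = |3.74×10⁻⁵ − 5.27×10⁻⁵| = 1.52×10⁻⁵ T.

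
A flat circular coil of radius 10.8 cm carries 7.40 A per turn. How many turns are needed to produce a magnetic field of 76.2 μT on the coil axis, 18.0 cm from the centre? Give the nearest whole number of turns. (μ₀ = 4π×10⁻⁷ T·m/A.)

N = 13

For an N-turn coil, B = Nμ₀IR²/[2(R²+z²)^(3/2)]. A single turn gives B₁ = 5.86×10⁻⁶ T with R = 0.108 m, z = 0.18 m.
N = B/B₁ = 7.62×10⁻⁵ / 5.86×10⁻⁶ = 13.00.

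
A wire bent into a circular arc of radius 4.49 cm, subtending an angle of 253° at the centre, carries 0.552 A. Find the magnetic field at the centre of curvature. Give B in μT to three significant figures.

The Biot–Savart field of a circular arc at its centre is B = μ₀Iφ/(4πR), with φ = 4.416 rad.
B = (4π×10⁻⁷ × 0.552 × 4.416) / (4π × 0.0449) = 5.43×10⁻⁶ T.

B ≈ 5.43 μT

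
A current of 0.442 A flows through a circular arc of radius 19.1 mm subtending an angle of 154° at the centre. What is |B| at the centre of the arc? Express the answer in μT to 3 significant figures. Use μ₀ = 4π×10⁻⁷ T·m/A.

B ≈ 6.22 μT

The Biot–Savart field of a circular arc at its centre is B = μ₀Iφ/(4πR), with φ = 2.688 rad.
B = (4π×10⁻⁷ × 0.442 × 2.688) / (4π × 0.0191) = 6.22×10⁻⁶ T.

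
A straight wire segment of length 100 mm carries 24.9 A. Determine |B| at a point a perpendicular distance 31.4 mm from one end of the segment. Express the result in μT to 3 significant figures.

For a finite straight segment, B = (μ₀I/4πd)(sinθ₁ + sinθ₂), where θ₁, θ₂ are the angles from the perpendicular to each end.
The perpendicular foot is at one end, so the two end-offsets along the wire are 0 and L = 0.1 m.
sinθ₁ = 0/√(0²+0.0314²) = 0.0000; sinθ₂ = 0.1/√(0.1²+0.0314²) = 0.9541.
B = (4π×10⁻⁷ × 24.9) / (4π × 0.0314) × (0.0000 + 0.9541) = 7.57×10⁻⁵ T.

B ≈ 75.7 μT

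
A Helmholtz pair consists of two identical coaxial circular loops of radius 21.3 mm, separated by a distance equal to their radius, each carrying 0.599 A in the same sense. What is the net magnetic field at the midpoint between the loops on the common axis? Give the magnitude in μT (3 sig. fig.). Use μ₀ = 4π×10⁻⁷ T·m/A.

B ≈ 25.3 μT

Each loop contributes B = μ₀IR²/[2(R²+z²)^(3/2)] on the axis, with z measured from that loop.
Loop 1 (z = 0.01065 m): B₁ = 1.26×10⁻⁵ T. Loop 2 (z = 0.01065 m): B₂ = 1.26×10⁻⁵ T.
The fields add: B = B₁ + B₂ = 2.53×10⁻⁵ T.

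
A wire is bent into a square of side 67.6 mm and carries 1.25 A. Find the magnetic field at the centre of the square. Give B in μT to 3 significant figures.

B ≈ 20.9 μT

Each side is a finite straight segment at perpendicular distance d = a/(2 tan(π/4)) = 0.0338 m from the centre, with end-angles ±π/4.
One side contributes B₁ = (μ₀I/4πd)·2 sin(π/4) = 5.23×10⁻⁶ T.
All 4 sides add in the same direction: B = 4 × 5.23×10⁻⁶ = 2.09×10⁻⁵ T.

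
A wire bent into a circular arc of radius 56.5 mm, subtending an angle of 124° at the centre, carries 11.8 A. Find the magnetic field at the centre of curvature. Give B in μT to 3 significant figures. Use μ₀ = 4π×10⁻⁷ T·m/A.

B ≈ 45.2 μT

The Biot–Savart field of a circular arc at its centre is B = μ₀Iφ/(4πR), with φ = 2.164 rad.
B = (4π×10⁻⁷ × 11.8 × 2.164) / (4π × 0.0565) = 4.52×10⁻⁵ T.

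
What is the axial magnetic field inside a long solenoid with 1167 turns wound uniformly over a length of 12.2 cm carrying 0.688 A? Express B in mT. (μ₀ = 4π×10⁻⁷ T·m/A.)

B ≈ 8.27 mT

Inside a long solenoid, B = μ₀nI with n = 9566 turns/m.
B = 4π×10⁻⁷ × 9566 × 0.688 = 8.27×10⁻³ T.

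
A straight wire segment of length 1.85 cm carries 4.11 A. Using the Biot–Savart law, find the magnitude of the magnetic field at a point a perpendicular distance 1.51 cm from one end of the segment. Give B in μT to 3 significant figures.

For a finite straight segment, B = (μ₀I/4πd)(sinθ₁ + sinθ₂), where θ₁, θ₂ are the angles from the perpendicular to each end.
The perpendicular foot is at one end, so the two end-offsets along the wire are 0 and L = 0.0185 m.
sinθ₁ = 0/√(0²+0.0151²) = 0.0000; sinθ₂ = 0.0185/√(0.0185²+0.0151²) = 0.7747.
B = (4π×10⁻⁷ × 4.11) / (4π × 0.0151) × (0.0000 + 0.7747) = 2.11×10⁻⁵ T.

B ≈ 21.1 μT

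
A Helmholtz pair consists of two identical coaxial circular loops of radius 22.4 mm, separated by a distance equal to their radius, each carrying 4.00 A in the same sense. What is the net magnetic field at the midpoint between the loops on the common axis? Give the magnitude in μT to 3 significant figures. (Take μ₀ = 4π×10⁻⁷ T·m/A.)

B ≈ 161 μT

Each loop contributes B = μ₀IR²/[2(R²+z²)^(3/2)] on the axis, with z measured from that loop.
Loop 1 (z = 0.0112 m): B₁ = 8.03×10⁻⁵ T. Loop 2 (z = 0.0112 m): B₂ = 8.03×10⁻⁵ T.
The fields add: B = B₁ + B₂ = 1.61×10⁻⁴ T.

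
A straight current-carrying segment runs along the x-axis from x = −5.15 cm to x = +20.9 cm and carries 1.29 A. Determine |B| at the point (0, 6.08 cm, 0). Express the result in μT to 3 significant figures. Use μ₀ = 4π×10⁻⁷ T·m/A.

B ≈ 3.41 μT

For a finite straight segment, B = (μ₀I/4πd)(sinθ₁ + sinθ₂), where θ₁, θ₂ are the angles from the perpendicular to each end.
The perpendicular distance is d = 0.0608 m; the end-offsets along the wire are a = 0.0515 m and b = 0.209 m.
sinθ₁ = 0.0515/√(0.0515²+0.0608²) = 0.6463; sinθ₂ = 0.209/√(0.209²+0.0608²) = 0.9602.
B = (4π×10⁻⁷ × 1.29) / (4π × 0.0608) × (0.6463 + 0.9602) = 3.41×10⁻⁶ T.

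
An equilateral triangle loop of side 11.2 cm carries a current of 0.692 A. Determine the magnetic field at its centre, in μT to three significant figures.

B ≈ 11.1 μT

Each side is a finite straight segment at perpendicular distance d = a/(2 tan(π/3)) = 0.03233 m from the centre, with end-angles ±π/3.
One side contributes B₁ = (μ₀I/4πd)·2 sin(π/3) = 3.71×10⁻⁶ T.
All 3 sides add in the same direction: B = 3 × 3.71×10⁻⁶ = 1.11×10⁻⁵ T.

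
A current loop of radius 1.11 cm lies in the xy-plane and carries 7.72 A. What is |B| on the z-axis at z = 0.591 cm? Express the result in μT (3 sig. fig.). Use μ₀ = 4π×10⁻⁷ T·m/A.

On the axis of a circular loop, B = μ₀IR² / [2(R²+z²)^(3/2)].
R² + z² = (0.0111)² + (0.00591)² = 0.0001581 m², and (R²+z²)^(3/2) = 1.99×10⁻⁶ m³.
B = (4π×10⁻⁷ × 7.72 × 0.0001232) / (2 × 1.99×10⁻⁶) = 3.01×10⁻⁴ T.

B ≈ 301 μT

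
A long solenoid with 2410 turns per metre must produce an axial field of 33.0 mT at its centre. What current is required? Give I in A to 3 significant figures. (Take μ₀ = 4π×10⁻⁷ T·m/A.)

I ≈ 10.9 A

Inside a long solenoid B = μ₀nI with n = 2410 m⁻¹, so I = B/(μ₀n).
I = 3.30×10⁻² / (4π×10⁻⁷ × 2410) = 10.9 A.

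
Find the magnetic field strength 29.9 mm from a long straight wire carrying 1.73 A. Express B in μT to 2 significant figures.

B ≈ 12 μT

For an infinitely long straight wire, B = μ₀I/(2πd).
B = (4π×10⁻⁷ × 1.73) / (2π × 0.0299) = 1.16×10⁻⁵ T.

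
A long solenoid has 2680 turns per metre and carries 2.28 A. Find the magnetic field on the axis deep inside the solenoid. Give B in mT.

B ≈ 7.68 mT

Inside a long solenoid, B = μ₀nI with n = 2680 turns/m.
B = 4π×10⁻⁷ × 2680 × 2.28 = 7.68×10⁻³ T.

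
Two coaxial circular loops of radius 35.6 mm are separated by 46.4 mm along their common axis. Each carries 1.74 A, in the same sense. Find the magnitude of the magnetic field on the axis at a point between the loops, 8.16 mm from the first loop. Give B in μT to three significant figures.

B ≈ 38.2 μT

Each loop contributes B = μ₀IR²/[2(R²+z²)^(3/2)] on the axis, with z measured from that loop.
Loop 1 (z = 0.00816 m): B₁ = 2.84×10⁻⁵ T. Loop 2 (z = 0.03824 m): B₂ = 9.72×10⁻⁶ T.
The fields add: B = B₁ + B₂ = 3.82×10⁻⁵ T.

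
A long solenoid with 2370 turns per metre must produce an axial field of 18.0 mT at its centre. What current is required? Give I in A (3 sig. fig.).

I ≈ 6.04 A

Inside a long solenoid B = μ₀nI with n = 2370 m⁻¹, so I = B/(μ₀n).
I = 1.80×10⁻² / (4π×10⁻⁷ × 2370) = 6.04 A.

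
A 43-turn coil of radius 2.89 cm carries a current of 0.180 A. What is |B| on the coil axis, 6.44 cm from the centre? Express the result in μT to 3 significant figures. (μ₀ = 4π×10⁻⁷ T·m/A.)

B ≈ 11.5 μT

For an N-turn flat coil, B = Nμ₀IR²/[2(R²+z²)^(3/2)] with R = 0.0289 m, z = 0.0644 m.
B = 43 × 2.69×10⁻⁷ T = 1.15×10⁻⁵ T.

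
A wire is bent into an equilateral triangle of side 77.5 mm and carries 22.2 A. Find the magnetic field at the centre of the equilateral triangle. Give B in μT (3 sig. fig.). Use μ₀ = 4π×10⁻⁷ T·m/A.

B ≈ 516 μT

Each side is a finite straight segment at perpendicular distance d = a/(2 tan(π/3)) = 0.02237 m from the centre, with end-angles ±π/3.
One side contributes B₁ = (μ₀I/4πd)·2 sin(π/3) = 1.72×10⁻⁴ T.
All 3 sides add in the same direction: B = 3 × 1.72×10⁻⁴ = 5.16×10⁻⁴ T.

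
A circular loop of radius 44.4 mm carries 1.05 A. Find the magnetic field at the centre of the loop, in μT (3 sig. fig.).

B ≈ 14.9 μT

At the centre of a circular loop the Biot–Savart law gives B = μ₀I/(2R).
B = (4π×10⁻⁷ × 1.05) / (2 × 0.0444) = 1.49×10⁻⁵ T.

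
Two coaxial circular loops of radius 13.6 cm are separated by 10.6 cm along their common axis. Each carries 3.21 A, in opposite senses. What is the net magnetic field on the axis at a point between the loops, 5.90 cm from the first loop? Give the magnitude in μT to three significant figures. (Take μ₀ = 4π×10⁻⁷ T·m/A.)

Each loop contributes B = μ₀IR²/[2(R²+z²)^(3/2)] on the axis, with z measured from that loop.
Loop 1 (z = 0.059 m): B₁ = 1.15×10⁻⁵ T. Loop 2 (z = 0.047 m): B₂ = 1.25×10⁻⁵ T.
The fields oppose: B = |B₁ − B₂| = 1.07×10⁻⁶ T.

B ≈ 1.07 μT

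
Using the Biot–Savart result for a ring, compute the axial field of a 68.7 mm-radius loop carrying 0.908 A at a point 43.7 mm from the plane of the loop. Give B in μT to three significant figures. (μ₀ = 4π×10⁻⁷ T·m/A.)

B ≈ 4.99 μT

On the axis of a circular loop, B = μ₀IR² / [2(R²+z²)^(3/2)].
R² + z² = (0.0687)² + (0.0437)² = 0.006629 m², and (R²+z²)^(3/2) = 5.40×10⁻⁴ m³.
B = (4π×10⁻⁷ × 0.908 × 0.00472) / (2 × 5.40×10⁻⁴) = 4.99×10⁻⁶ T.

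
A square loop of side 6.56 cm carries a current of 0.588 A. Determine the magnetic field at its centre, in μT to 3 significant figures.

Each side is a finite straight segment at perpendicular distance d = a/(2 tan(π/4)) = 0.0328 m from the centre, with end-angles ±π/4.
One side contributes B₁ = (μ₀I/4πd)·2 sin(π/4) = 2.54×10⁻⁶ T.
All 4 sides add in the same direction: B = 4 × 2.54×10⁻⁶ = 1.01×10⁻⁵ T.

B ≈ 10.1 μT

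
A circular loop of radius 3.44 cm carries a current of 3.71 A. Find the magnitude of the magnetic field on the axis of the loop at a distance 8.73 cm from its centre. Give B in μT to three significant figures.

On the axis of a circular loop, B = μ₀IR² / [2(R²+z²)^(3/2)].
R² + z² = (0.0344)² + (0.0873)² = 0.008805 m², and (R²+z²)^(3/2) = 8.26×10⁻⁴ m³.
B = (4π×10⁻⁷ × 3.71 × 0.001183) / (2 × 8.26×10⁻⁴) = 3.34×10⁻⁶ T.

B ≈ 3.34 μT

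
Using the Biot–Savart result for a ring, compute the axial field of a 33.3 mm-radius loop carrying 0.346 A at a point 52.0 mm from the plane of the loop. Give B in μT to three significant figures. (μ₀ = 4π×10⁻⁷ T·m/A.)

On the axis of a circular loop, B = μ₀IR² / [2(R²+z²)^(3/2)].
R² + z² = (0.0333)² + (0.052)² = 0.003813 m², and (R²+z²)^(3/2) = 2.35×10⁻⁴ m³.
B = (4π×10⁻⁷ × 0.346 × 0.001109) / (2 × 2.35×10⁻⁴) = 1.02×10⁻⁶ T.

B ≈ 1.02 μT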